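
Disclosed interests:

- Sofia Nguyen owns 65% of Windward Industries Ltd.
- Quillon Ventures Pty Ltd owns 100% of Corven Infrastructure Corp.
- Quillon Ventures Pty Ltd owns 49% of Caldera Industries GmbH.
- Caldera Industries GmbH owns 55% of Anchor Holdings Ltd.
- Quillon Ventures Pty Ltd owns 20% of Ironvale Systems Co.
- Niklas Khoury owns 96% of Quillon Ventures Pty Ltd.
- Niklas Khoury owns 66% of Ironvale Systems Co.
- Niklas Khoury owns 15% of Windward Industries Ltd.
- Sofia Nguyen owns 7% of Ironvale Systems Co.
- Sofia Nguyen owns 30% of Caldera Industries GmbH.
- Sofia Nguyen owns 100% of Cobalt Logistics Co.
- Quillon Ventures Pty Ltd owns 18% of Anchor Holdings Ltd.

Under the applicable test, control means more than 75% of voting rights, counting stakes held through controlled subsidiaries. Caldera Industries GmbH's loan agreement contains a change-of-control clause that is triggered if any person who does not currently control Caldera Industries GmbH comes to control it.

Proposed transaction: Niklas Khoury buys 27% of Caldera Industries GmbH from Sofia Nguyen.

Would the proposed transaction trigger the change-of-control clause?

Yes

The purchase adds only to Niklas's holdings (Sofia's stake shrinks), so Niklas is the only person who could newly come to control Caldera.
Niklas holds 96% of Quillon, so Niklas controls Quillon.
Quillon and Niklas together hold 20% + 66% = 86% of Ironvale, so Niklas controls Ironvale.
Quillon holds 100% of Corven, so Niklas controls Corven.
In Caldera, Niklas's side holds only 49%, not > 75%.
So before the transaction, Niklas does not control Caldera.
After the purchase, Niklas holds 27% of Caldera directly, and Sofia's stake falls to 3%.
Quillon and Niklas together hold 49% + 27% = 76% of Caldera, so Niklas controls Caldera.
Niklas did not control Caldera before and does after, so the clause is triggered.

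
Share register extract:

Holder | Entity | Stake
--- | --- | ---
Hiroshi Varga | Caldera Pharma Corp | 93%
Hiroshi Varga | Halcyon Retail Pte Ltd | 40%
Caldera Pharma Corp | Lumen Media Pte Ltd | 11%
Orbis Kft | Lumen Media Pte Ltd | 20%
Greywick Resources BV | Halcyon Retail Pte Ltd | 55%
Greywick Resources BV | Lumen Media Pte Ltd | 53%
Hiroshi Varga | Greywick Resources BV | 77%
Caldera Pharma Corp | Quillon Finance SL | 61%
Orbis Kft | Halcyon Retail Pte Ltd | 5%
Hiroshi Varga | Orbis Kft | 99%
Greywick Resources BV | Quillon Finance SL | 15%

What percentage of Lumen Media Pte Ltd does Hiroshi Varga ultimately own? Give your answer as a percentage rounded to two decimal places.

70.84%

Hiroshi reaches Lumen along 3 paths.
Via Caldera: 93% × 11% = 10.23%.
Via Orbis: 99% × 20% = 19.8%.
Via Greywick: 77% × 53% = 40.81%.
Total: 10.23% + 19.8% + 40.81% = 70.84%.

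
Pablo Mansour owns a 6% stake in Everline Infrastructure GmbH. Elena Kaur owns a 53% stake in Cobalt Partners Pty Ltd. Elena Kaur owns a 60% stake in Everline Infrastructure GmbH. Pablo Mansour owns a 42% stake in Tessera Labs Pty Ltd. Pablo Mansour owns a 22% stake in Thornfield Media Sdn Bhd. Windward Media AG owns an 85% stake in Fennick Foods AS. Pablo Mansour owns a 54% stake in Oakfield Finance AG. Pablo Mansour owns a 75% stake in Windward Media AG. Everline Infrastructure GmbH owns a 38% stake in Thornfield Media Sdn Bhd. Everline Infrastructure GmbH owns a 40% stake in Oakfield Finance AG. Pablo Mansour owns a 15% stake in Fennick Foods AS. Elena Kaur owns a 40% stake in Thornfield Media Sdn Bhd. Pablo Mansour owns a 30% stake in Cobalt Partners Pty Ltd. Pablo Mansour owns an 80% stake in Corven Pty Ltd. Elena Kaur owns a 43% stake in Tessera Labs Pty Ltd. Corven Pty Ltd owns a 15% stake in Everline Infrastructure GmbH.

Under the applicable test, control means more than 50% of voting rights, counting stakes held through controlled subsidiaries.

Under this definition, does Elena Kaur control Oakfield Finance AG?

Elena holds 60% of Everline, so Elena controls Everline.
Elena holds 53% of Cobalt, so Elena controls Cobalt.
Elena and Everline together hold 40% + 38% = 78% of Thornfield, so Elena controls Thornfield.
In Oakfield, Elena's side holds only 40%, not > 50%.
So Elena does not control Oakfield.

No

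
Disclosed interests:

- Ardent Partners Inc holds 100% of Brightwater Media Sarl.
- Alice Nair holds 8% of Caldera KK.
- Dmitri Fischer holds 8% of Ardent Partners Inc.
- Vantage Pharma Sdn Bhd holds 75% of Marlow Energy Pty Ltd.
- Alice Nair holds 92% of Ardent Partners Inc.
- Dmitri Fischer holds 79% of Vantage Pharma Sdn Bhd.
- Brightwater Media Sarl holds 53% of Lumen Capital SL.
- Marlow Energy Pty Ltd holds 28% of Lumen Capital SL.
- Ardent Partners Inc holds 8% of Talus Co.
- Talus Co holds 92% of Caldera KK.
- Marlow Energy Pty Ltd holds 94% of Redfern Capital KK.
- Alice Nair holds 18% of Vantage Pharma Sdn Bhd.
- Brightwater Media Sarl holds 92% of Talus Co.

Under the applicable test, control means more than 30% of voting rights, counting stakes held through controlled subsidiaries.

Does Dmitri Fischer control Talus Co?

No

Dmitri holds 79% of Vantage, so Dmitri controls Vantage.
Vantage holds 75% of Marlow, so Dmitri controls Marlow.
Marlow holds 94% of Redfern, so Dmitri controls Redfern.
Neither Dmitri nor any entity Dmitri controls holds any voting interest in Talus.
So Dmitri does not control Talus.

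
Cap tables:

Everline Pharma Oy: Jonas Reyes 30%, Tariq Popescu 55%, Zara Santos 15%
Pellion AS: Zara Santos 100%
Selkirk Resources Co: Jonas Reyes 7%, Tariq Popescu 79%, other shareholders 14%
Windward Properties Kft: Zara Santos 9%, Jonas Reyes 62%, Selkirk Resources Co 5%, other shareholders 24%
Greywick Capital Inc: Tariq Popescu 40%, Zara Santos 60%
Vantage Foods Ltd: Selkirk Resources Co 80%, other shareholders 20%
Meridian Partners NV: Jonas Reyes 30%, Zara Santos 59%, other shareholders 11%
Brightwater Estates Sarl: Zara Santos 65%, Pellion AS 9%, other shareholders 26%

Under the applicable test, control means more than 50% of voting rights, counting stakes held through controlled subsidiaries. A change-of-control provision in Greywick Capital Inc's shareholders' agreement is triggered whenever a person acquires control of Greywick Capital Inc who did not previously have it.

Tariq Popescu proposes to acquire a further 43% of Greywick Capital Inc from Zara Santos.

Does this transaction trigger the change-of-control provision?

Yes

The purchase adds only to Tariq's holdings (Zara's stake shrinks), so Tariq is the only person who could newly come to control Greywick.
Tariq holds 55% of Everline, so Tariq controls Everline.
Tariq holds 79% of Selkirk, so Tariq controls Selkirk.
Selkirk holds 80% of Vantage, so Tariq controls Vantage.
In Greywick, Tariq's side holds only 40%, not > 50%.
So before the transaction, Tariq does not control Greywick.
After the purchase, Tariq's direct stake in Greywick rises to 40% + 43% = 83%, and Zara's stake falls to 17%.
Tariq holds 83% of Greywick, so Tariq controls Greywick.
Tariq did not control Greywick before and does after, so the clause is triggered.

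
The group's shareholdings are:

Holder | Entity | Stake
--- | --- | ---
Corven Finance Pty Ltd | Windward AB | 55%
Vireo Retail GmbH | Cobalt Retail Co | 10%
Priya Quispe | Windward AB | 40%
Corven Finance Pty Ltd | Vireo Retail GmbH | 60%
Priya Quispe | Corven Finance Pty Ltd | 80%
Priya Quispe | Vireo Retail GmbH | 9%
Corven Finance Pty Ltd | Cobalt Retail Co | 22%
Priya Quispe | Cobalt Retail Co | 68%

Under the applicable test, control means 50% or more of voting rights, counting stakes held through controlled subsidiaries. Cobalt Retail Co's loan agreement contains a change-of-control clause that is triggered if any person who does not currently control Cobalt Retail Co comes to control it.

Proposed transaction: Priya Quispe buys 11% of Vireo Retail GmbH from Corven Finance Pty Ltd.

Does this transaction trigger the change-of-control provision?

The purchase adds only to Priya's holdings (Corven's stake shrinks), so Priya is the only person who could newly come to control Cobalt.
Priya holds 80% of Corven, so Priya controls Corven.
Corven and Priya together hold 60% + 9% = 69% of Vireo, so Priya controls Vireo.
Priya and Corven and Vireo together hold 68% + 22% + 10% = 100% of Cobalt, so Priya controls Cobalt.
So Priya already controls Cobalt before the transaction.
After the purchase, Priya's direct stake in Vireo rises to 9% + 11% = 20%, and Corven's stake falls to 49%.
Priya controlled Cobalt already, so this is not a new person acquiring control; every other person's position is unchanged or reduced.
No new person acquires control, so the clause is not triggered.

No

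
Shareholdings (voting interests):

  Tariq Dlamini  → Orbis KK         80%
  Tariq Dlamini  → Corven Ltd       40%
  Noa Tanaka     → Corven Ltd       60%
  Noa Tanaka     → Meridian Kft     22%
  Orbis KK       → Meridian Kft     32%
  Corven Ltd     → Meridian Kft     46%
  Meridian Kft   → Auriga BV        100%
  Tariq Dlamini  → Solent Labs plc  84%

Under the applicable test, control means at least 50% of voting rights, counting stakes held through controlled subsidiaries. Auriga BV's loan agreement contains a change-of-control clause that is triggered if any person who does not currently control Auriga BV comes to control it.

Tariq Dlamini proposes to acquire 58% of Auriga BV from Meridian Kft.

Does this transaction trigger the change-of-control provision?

The purchase adds only to Tariq's holdings (Meridian's stake shrinks), so Tariq is the only person who could newly come to control Auriga.
Tariq holds 80% of Orbis, so Tariq controls Orbis.
Tariq holds 84% of Solent, so Tariq controls Solent.
Neither Tariq nor any entity Tariq controls holds any voting interest in Auriga.
So before the transaction, Tariq does not control Auriga.
After the purchase, Tariq holds 58% of Auriga directly, and Meridian's stake falls to 42%.
Tariq holds 58% of Auriga, so Tariq controls Auriga.
Tariq did not control Auriga before and does after, so the clause is triggered.

Yes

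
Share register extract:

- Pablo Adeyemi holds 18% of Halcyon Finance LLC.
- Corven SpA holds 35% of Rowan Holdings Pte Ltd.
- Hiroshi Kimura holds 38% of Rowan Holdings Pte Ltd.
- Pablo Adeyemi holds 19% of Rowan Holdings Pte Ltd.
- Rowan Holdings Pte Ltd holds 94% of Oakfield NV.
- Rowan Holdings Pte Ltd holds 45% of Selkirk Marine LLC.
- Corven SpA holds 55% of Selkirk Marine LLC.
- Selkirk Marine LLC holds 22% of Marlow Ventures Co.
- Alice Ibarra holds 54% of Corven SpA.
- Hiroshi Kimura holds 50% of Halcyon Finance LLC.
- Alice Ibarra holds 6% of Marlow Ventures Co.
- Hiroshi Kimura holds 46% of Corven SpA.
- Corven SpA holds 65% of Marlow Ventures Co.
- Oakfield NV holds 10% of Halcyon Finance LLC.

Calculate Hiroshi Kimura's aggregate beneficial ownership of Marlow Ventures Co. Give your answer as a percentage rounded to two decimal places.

Hiroshi reaches Marlow along 4 paths.
Via Rowan → Selkirk: 38% × 45% × 22% = 3.762%.
Via Corven → Rowan → Selkirk: 46% × 35% × 45% × 22% = 1.5939%.
Via Corven → Selkirk: 46% × 55% × 22% = 5.566%.
Via Corven: 46% × 65% = 29.9%.
Total: 3.762% + 1.5939% + 5.566% + 29.9% = 40.8219%.
Rounded: 40.82%.

40.82%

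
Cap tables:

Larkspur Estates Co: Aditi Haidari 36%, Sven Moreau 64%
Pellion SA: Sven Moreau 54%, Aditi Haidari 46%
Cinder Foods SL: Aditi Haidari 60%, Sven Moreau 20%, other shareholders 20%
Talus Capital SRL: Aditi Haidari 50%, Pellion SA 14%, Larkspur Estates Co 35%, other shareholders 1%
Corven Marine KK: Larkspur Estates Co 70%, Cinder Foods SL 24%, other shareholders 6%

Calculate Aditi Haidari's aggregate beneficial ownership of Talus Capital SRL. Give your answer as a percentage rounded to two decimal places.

Aditi reaches Talus along 3 paths.
Direct stake: 50% = 50%.
Via Pellion: 46% × 14% = 6.44%.
Via Larkspur: 36% × 35% = 12.6%.
Total: 50% + 6.44% + 12.6% = 69.04%.

69.04%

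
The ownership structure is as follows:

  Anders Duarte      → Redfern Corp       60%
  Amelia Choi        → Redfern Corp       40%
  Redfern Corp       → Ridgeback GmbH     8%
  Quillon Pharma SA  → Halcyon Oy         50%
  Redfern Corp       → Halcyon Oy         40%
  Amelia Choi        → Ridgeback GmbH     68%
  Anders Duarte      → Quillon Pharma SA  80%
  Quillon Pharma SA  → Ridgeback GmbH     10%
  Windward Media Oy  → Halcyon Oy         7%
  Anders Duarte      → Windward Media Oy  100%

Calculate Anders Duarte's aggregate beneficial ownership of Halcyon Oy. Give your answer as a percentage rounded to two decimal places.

Anders reaches Halcyon along 3 paths.
Via Redfern: 60% × 40% = 24%.
Via Quillon: 80% × 50% = 40%.
Via Windward: 100% × 7% = 7%.
Total: 24% + 40% + 7% = 71%.
Rounded: 71.00%.

71.00%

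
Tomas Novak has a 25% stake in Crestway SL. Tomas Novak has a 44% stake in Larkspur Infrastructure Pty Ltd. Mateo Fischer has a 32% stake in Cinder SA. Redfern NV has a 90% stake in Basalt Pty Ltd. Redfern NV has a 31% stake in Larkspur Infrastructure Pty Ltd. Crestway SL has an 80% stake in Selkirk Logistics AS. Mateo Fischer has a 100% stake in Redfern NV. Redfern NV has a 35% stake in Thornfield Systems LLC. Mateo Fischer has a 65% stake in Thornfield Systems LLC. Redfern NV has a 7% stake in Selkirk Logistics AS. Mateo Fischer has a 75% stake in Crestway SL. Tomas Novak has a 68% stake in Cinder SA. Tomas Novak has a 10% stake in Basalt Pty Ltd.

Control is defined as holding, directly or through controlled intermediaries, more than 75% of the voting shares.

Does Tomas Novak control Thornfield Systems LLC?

Tomas's largest direct stake is 68% in Cinder, which does not meet the threshold, so Tomas controls no company.
Neither Tomas nor any entity Tomas controls holds any voting interest in Thornfield.
So Tomas does not control Thornfield.

No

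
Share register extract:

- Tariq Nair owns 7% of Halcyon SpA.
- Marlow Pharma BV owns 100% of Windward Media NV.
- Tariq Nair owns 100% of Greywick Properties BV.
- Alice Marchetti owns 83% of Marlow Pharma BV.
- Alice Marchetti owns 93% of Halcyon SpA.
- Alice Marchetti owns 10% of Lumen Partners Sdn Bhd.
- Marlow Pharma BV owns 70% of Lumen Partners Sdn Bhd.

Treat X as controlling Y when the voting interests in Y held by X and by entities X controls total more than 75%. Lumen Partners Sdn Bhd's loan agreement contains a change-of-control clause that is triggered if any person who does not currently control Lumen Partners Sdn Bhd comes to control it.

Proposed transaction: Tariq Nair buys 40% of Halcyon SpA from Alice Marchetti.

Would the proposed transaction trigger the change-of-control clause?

No

The purchase adds only to Tariq's holdings (Alice's stake shrinks), so Tariq is the only person who could newly come to control Lumen.
Tariq holds 100% of Greywick, so Tariq controls Greywick.
Neither Tariq nor any entity Tariq controls holds any voting interest in Lumen.
So before the transaction, Tariq does not control Lumen.
After the purchase, Tariq's direct stake in Halcyon rises to 7% + 40% = 47%, and Alice's stake falls to 53%.
Tariq's side now holds 47% of Halcyon, not > 75%, so Tariq still does not control Halcyon.
After the transaction, neither Tariq nor any entity Tariq controls holds a voting interest in Lumen, so Tariq still does not control it.
No new person acquires control, so the clause is not triggered.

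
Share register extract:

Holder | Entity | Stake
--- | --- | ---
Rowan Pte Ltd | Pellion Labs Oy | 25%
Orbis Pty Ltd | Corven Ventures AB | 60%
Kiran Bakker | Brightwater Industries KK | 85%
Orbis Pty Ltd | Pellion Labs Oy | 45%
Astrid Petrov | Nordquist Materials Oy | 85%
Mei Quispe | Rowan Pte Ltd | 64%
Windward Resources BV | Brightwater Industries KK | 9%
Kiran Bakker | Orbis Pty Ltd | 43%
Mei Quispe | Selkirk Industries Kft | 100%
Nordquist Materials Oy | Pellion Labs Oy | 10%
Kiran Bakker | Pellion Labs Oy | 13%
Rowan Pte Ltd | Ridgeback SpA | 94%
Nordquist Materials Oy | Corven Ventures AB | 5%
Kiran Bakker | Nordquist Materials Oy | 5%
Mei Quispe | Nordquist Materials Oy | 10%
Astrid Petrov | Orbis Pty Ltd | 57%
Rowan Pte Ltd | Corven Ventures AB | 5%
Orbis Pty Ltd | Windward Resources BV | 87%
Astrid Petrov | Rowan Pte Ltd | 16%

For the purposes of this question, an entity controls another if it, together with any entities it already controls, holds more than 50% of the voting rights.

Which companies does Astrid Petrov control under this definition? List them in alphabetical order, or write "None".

Corven Ventures AB, Nordquist Materials Oy, Orbis Pty Ltd, Pellion Labs Oy, Windward Resources BV

Astrid holds 57% of Orbis, so Astrid controls Orbis.
Astrid holds 85% of Nordquist, so Astrid controls Nordquist.
Orbis and Nordquist together hold 45% + 10% = 55% of Pellion, so Astrid controls Pellion.
Orbis holds 87% of Windward, so Astrid controls Windward.
Nordquist and Orbis together hold 5% + 60% = 65% of Corven, so Astrid controls Corven.
No other company's threshold is met.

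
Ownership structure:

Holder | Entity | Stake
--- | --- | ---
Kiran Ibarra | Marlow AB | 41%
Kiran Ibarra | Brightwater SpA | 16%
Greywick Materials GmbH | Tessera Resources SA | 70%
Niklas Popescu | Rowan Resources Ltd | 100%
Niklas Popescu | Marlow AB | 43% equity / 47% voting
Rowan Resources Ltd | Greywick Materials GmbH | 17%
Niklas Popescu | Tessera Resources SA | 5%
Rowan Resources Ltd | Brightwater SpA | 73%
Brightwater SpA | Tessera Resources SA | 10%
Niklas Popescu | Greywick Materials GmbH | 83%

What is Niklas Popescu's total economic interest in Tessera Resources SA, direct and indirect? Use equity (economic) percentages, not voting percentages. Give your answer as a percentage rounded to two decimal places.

82.30%

Niklas reaches Tessera along 4 paths.
Direct stake: 5% = 5%.
Via Rowan → Greywick: 100% × 17% × 70% = 11.9%.
Via Greywick: 83% × 70% = 58.1%.
Via Rowan → Brightwater: 100% × 73% × 10% = 7.3%.
Total: 5% + 11.9% + 58.1% + 7.3% = 82.3%.
Rounded: 82.30%.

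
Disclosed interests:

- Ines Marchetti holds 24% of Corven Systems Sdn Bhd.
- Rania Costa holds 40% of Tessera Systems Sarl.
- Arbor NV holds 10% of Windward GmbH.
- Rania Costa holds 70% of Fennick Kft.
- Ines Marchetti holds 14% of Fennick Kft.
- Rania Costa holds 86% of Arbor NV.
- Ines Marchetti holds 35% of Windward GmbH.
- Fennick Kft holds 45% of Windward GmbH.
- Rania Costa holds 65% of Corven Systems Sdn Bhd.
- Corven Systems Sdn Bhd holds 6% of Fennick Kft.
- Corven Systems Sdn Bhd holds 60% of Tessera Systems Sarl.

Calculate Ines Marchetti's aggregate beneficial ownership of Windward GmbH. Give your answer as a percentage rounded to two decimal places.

41.95%

Ines reaches Windward along 3 paths.
Direct stake: 35% = 35%.
Via Corven → Fennick: 24% × 6% × 45% = 0.648%.
Via Fennick: 14% × 45% = 6.3%.
Total: 35% + 0.648% + 6.3% = 41.948%.
Rounded: 41.95%.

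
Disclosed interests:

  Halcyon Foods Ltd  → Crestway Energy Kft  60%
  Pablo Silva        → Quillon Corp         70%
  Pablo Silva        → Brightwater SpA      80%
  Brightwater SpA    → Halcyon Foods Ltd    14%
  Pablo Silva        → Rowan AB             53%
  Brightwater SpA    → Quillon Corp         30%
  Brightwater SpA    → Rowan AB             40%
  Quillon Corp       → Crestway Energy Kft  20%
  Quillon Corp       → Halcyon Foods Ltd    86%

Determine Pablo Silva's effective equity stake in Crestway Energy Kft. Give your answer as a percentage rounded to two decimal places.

Pablo reaches Crestway along 5 paths.
Via Quillon → Halcyon: 70% × 86% × 60% = 36.12%.
Via Brightwater → Quillon → Halcyon: 80% × 30% × 86% × 60% = 12.384%.
Via Brightwater → Halcyon: 80% × 14% × 60% = 6.72%.
Via Quillon: 70% × 20% = 14%.
Via Brightwater → Quillon: 80% × 30% × 20% = 4.8%.
Total: 36.12% + 12.384% + 6.72% + 14% + 4.8% = 74.024%.
Rounded: 74.02%.

74.02%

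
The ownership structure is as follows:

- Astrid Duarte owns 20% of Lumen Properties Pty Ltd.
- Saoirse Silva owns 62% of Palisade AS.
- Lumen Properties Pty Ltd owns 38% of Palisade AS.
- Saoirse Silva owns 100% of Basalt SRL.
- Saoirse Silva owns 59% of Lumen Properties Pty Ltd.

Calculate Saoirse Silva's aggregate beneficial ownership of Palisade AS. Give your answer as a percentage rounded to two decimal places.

Saoirse reaches Palisade along 2 paths.
Via Lumen: 59% × 38% = 22.42%.
Direct stake: 62% = 62%.
Total: 22.42% + 62% = 84.42%.

84.42%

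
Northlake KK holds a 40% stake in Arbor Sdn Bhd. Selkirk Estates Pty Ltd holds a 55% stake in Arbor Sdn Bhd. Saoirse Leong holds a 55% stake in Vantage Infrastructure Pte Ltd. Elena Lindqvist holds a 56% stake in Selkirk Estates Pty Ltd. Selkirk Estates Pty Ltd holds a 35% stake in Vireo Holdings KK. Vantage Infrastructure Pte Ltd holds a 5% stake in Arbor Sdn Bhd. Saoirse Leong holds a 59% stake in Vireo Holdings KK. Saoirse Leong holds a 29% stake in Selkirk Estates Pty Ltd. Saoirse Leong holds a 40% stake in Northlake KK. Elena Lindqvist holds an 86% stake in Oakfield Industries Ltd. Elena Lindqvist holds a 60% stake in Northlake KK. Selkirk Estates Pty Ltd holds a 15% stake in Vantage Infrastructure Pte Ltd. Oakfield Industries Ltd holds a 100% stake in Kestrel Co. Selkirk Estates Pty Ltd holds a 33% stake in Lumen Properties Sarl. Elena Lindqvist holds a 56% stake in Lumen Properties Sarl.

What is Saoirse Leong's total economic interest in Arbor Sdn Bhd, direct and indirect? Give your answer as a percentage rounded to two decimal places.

34.92%

Saoirse reaches Arbor along 4 paths.
Via Selkirk: 29% × 55% = 15.95%.
Via Selkirk → Vantage: 29% × 15% × 5% = 0.2175%.
Via Vantage: 55% × 5% = 2.75%.
Via Northlake: 40% × 40% = 16%.
Total: 15.95% + 0.2175% + 2.75% + 16% = 34.9175%.
Rounded: 34.92%.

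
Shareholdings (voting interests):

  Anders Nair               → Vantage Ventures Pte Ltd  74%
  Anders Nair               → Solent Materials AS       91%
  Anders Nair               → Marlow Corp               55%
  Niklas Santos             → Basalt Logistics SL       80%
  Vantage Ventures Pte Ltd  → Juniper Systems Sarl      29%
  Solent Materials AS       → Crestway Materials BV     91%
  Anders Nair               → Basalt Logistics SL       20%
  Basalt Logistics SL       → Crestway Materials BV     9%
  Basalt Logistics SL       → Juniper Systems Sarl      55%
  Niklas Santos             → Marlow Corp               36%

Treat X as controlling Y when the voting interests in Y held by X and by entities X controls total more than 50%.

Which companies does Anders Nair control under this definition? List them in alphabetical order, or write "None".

Anders holds 91% of Solent, so Anders controls Solent.
Anders holds 55% of Marlow, so Anders controls Marlow.
Solent holds 91% of Crestway, so Anders controls Crestway.
Anders holds 74% of Vantage, so Anders controls Vantage.
No other company's threshold is met.

Crestway Materials BV, Marlow Corp, Solent Materials AS, Vantage Ventures Pte Ltd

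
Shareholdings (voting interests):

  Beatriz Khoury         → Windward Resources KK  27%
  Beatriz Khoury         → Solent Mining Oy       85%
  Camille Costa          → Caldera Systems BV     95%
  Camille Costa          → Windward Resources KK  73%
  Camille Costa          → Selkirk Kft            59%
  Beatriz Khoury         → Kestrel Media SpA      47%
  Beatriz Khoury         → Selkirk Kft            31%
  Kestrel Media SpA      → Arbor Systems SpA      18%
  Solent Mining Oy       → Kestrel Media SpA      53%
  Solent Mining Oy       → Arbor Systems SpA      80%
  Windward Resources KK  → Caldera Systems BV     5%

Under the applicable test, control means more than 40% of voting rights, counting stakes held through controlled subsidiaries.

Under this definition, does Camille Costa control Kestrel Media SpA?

Camille holds 59% of Selkirk, so Camille controls Selkirk.
Camille holds 73% of Windward, so Camille controls Windward.
Windward and Camille together hold 5% + 95% = 100% of Caldera, so Camille controls Caldera.
Neither Camille nor any entity Camille controls holds any voting interest in Kestrel.
So Camille does not control Kestrel.

No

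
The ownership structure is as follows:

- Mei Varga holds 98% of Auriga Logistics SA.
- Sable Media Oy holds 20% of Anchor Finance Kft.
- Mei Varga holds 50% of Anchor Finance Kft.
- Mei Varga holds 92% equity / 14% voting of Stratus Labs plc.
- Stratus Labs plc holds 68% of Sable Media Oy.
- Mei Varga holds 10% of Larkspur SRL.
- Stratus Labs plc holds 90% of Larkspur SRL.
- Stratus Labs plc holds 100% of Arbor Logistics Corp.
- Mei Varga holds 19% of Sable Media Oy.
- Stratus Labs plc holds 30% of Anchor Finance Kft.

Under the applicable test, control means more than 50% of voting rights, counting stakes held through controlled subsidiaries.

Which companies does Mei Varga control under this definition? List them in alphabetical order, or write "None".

Mei holds 98% of Auriga, so Mei controls Auriga.
No other company's threshold is met.

Auriga Logistics SA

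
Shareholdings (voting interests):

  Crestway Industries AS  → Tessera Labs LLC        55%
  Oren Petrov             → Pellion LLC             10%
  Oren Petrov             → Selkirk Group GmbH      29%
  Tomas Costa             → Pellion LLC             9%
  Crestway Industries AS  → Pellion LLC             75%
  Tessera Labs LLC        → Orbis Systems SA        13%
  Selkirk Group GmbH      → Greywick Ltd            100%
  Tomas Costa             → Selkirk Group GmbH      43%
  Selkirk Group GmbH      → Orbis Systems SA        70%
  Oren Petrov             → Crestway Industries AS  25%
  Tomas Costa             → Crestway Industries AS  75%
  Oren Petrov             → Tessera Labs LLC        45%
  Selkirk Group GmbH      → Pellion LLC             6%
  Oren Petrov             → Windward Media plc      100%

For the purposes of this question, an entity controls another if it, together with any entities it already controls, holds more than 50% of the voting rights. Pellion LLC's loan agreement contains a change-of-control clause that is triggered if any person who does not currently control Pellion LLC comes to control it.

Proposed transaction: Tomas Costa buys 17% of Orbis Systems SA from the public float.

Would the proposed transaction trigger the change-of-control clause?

The purchase changes only Tomas's holdings, so Tomas is the only person who could newly come to control Pellion.
Tomas holds 75% of Crestway, so Tomas controls Crestway.
Crestway and Tomas together hold 75% + 9% = 84% of Pellion, so Tomas controls Pellion.
So Tomas already controls Pellion before the transaction.
After the purchase, Tomas holds 17% of Orbis directly.
Tomas controlled Pellion already, so this is not a new person acquiring control; every other person's position is unchanged or reduced.
No new person acquires control, so the clause is not triggered.

No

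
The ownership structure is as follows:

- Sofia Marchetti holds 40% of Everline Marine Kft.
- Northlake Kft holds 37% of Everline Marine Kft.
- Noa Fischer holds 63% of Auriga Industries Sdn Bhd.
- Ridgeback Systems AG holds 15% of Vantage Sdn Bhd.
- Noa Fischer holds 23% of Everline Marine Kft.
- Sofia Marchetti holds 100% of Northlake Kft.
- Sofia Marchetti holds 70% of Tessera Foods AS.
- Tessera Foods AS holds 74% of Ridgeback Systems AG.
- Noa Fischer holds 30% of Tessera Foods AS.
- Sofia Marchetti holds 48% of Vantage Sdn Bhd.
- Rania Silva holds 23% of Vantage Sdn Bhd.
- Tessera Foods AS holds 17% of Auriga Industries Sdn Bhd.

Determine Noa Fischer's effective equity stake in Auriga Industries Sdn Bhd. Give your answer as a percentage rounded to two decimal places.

Noa reaches Auriga along 2 paths.
Via Tessera: 30% × 17% = 5.1%.
Direct stake: 63% = 63%.
Total: 5.1% + 63% = 68.1%.
Rounded: 68.10%.

68.10%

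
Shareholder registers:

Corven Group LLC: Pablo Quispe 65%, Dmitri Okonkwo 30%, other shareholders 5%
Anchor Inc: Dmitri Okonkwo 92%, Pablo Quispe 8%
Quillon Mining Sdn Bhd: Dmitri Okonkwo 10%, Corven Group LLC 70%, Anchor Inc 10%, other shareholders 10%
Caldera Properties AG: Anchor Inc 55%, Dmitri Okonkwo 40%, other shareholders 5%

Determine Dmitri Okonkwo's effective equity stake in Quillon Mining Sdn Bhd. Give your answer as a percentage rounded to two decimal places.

Dmitri reaches Quillon along 3 paths.
Direct stake: 10% = 10%.
Via Corven: 30% × 70% = 21%.
Via Anchor: 92% × 10% = 9.2%.
Total: 10% + 21% + 9.2% = 40.2%.
Rounded: 40.20%.

40.20%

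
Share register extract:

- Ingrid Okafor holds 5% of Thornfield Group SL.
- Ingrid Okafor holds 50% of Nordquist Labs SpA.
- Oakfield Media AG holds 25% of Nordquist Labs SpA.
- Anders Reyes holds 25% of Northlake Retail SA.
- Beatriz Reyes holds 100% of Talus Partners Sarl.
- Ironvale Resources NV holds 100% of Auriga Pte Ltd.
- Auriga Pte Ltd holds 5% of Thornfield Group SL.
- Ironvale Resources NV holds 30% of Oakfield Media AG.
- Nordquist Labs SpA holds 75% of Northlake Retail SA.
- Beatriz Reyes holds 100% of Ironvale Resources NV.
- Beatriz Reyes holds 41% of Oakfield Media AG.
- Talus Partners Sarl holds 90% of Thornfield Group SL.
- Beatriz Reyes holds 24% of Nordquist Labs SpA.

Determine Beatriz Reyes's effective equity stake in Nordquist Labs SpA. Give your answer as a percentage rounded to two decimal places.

41.75%

Beatriz reaches Nordquist along 3 paths.
Via Oakfield: 41% × 25% = 10.25%.
Via Ironvale → Oakfield: 100% × 30% × 25% = 7.5%.
Direct stake: 24% = 24%.
Total: 10.25% + 7.5% + 24% = 41.75%.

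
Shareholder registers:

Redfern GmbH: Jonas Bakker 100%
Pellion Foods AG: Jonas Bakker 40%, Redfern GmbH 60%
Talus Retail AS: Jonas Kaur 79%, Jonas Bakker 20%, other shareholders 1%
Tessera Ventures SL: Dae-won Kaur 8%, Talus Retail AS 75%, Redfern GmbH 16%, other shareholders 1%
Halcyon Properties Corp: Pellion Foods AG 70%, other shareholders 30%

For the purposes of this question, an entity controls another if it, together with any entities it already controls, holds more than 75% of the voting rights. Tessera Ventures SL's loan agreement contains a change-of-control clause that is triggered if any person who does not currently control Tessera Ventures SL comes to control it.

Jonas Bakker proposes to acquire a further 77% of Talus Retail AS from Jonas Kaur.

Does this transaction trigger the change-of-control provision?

The purchase adds only to Jonas Bakker's holdings (Jonas Kaur's stake shrinks), so Jonas Bakker is the only person who could newly come to control Tessera.
Jonas Bakker holds 100% of Redfern, so Jonas Bakker controls Redfern.
Jonas Bakker and Redfern together hold 40% + 60% = 100% of Pellion, so Jonas Bakker controls Pellion.
In Tessera, Jonas Bakker's side holds only 16%, not > 75%.
So before the transaction, Jonas Bakker does not control Tessera.
After the purchase, Jonas Bakker's direct stake in Talus rises to 20% + 77% = 97%, and Jonas Kaur's stake falls to 2%.
Jonas Bakker holds 97% of Talus, so Jonas Bakker controls Talus.
Talus and Redfern together hold 75% + 16% = 91% of Tessera, so Jonas Bakker controls Tessera.
Jonas Bakker did not control Tessera before and does after, so the clause is triggered.

Yes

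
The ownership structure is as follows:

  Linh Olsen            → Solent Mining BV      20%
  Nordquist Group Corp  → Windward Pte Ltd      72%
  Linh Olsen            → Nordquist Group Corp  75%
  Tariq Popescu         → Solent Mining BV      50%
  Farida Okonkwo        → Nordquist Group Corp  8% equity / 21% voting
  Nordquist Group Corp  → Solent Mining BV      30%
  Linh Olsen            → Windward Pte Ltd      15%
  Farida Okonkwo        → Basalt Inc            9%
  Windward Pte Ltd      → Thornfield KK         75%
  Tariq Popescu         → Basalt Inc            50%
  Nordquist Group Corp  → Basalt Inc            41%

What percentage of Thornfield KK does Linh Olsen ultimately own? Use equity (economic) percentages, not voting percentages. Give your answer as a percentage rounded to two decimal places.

51.75%

Linh reaches Thornfield along 2 paths.
Via Windward: 15% × 75% = 11.25%.
Via Nordquist → Windward: 75% × 72% × 75% = 40.5%.
Total: 11.25% + 40.5% = 51.75%.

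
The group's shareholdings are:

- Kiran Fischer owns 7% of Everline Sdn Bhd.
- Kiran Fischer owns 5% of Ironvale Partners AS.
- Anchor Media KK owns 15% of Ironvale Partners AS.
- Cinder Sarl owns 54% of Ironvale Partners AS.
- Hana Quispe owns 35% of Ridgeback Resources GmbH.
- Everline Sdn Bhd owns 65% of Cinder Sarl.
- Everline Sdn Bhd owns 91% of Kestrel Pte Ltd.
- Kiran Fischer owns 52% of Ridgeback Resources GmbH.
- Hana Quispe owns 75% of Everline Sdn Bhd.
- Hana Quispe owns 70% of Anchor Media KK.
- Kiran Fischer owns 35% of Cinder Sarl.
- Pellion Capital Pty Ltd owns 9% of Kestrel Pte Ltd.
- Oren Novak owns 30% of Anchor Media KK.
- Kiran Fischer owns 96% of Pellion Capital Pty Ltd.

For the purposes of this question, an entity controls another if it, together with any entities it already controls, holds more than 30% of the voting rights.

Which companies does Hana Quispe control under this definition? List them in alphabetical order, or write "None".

Anchor Media KK, Cinder Sarl, Everline Sdn Bhd, Ironvale Partners AS, Kestrel Pte Ltd, Ridgeback Resources GmbH

Hana holds 70% of Anchor, so Hana controls Anchor.
Hana holds 75% of Everline, so Hana controls Everline.
Everline holds 65% of Cinder, so Hana controls Cinder.
Everline holds 91% of Kestrel, so Hana controls Kestrel.
Hana holds 35% of Ridgeback, so Hana controls Ridgeback.
Cinder and Anchor together hold 54% + 15% = 69% of Ironvale, so Hana controls Ironvale.
No other company's threshold is met.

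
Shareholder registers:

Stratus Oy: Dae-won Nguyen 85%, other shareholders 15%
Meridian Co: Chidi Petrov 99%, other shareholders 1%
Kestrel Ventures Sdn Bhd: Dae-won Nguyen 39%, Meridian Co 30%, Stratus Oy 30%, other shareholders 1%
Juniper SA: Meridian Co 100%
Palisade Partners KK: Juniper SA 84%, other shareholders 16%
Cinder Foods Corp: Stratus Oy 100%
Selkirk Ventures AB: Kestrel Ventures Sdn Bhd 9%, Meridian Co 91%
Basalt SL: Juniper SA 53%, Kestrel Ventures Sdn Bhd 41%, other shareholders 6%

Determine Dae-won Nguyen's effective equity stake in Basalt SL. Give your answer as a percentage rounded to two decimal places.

26.45%

Dae-won reaches Basalt along 2 paths.
Via Kestrel: 39% × 41% = 15.99%.
Via Stratus → Kestrel: 85% × 30% × 41% = 10.455%.
Total: 15.99% + 10.455% = 26.445%.
Rounded: 26.45%.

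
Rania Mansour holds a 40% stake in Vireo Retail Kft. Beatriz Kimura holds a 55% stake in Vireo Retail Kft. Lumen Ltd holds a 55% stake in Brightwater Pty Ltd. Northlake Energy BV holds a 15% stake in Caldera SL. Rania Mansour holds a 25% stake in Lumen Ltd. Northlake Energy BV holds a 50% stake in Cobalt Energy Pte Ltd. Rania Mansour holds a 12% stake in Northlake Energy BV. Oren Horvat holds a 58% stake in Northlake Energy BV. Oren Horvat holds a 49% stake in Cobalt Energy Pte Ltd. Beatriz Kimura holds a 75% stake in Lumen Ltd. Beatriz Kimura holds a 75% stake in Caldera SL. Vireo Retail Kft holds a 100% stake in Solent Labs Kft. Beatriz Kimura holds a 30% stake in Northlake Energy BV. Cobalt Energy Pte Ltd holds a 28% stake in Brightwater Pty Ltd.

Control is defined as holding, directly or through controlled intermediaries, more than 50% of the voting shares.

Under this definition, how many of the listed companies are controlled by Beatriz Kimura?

Beatriz holds 75% of Caldera, so Beatriz controls Caldera.
Beatriz holds 55% of Vireo, so Beatriz controls Vireo.
Beatriz holds 75% of Lumen, so Beatriz controls Lumen.
Vireo holds 100% of Solent, so Beatriz controls Solent.
Lumen holds 55% of Brightwater, so Beatriz controls Brightwater.
No other company's threshold is met.
Beatriz controls 5 companies.

5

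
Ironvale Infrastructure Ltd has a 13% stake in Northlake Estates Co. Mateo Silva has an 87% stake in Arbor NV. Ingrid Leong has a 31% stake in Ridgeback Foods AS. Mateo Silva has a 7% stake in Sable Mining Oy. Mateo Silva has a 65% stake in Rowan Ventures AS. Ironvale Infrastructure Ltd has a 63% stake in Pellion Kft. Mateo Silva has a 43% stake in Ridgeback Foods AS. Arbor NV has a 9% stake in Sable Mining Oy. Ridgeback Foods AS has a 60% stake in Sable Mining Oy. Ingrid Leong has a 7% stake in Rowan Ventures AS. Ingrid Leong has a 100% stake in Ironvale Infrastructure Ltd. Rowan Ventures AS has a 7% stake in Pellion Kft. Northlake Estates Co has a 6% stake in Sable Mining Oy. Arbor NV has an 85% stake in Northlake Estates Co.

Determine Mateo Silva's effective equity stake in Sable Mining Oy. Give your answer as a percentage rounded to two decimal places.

Mateo reaches Sable along 4 paths.
Via Ridgeback: 43% × 60% = 25.8%.
Via Arbor → Northlake: 87% × 85% × 6% = 4.437%.
Direct stake: 7% = 7%.
Via Arbor: 87% × 9% = 7.83%.
Total: 25.8% + 4.437% + 7% + 7.83% = 45.067%.
Rounded: 45.07%.

45.07%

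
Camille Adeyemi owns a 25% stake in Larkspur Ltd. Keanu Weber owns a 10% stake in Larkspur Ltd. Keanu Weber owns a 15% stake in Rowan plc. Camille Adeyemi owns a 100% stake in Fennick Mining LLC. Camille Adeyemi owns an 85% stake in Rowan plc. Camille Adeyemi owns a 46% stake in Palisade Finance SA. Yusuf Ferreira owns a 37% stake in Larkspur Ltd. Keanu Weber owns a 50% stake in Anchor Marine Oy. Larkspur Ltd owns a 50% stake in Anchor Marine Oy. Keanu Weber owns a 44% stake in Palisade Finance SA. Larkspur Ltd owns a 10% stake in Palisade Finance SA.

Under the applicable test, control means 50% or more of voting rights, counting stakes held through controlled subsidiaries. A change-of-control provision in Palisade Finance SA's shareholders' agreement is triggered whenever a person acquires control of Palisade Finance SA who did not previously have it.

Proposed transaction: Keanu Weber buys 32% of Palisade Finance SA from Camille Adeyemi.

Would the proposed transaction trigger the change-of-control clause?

The purchase adds only to Keanu's holdings (Camille's stake shrinks), so Keanu is the only person who could newly come to control Palisade.
Keanu holds 50% of Anchor, so Keanu controls Anchor.
In Palisade, Keanu's side holds only 44%, not ≥ 50%.
So before the transaction, Keanu does not control Palisade.
After the purchase, Keanu's direct stake in Palisade rises to 44% + 32% = 76%, and Camille's stake falls to 14%.
Keanu holds 76% of Palisade, so Keanu controls Palisade.
Keanu did not control Palisade before and does after, so the clause is triggered.

Yes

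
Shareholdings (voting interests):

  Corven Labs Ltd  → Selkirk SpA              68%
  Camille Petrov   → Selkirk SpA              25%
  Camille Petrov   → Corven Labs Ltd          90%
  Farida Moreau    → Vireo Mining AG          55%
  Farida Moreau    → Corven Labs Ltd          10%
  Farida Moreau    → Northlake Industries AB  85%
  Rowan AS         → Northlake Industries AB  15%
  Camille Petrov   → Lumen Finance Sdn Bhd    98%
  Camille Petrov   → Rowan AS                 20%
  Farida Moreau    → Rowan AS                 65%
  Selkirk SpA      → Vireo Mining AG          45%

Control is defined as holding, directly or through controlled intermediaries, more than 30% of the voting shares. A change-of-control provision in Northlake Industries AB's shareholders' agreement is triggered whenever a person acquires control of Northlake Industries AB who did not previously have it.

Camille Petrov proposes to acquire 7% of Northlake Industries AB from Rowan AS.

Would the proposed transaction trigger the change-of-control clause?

The purchase adds only to Camille's holdings (Rowan's stake shrinks), so Camille is the only person who could newly come to control Northlake.
Camille holds 90% of Corven, so Camille controls Corven.
Corven and Camille together hold 68% + 25% = 93% of Selkirk, so Camille controls Selkirk.
Selkirk holds 45% of Vireo, so Camille controls Vireo.
Camille holds 98% of Lumen, so Camille controls Lumen.
Neither Camille nor any entity Camille controls holds any voting interest in Northlake.
So before the transaction, Camille does not control Northlake.
After the purchase, Camille holds 7% of Northlake directly, and Rowan's stake falls to 8%.
After the transaction, Camille's side holds 7% of Northlake, not > 30%, so Camille still does not control Northlake.
No new person acquires control, so the clause is not triggered.

No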